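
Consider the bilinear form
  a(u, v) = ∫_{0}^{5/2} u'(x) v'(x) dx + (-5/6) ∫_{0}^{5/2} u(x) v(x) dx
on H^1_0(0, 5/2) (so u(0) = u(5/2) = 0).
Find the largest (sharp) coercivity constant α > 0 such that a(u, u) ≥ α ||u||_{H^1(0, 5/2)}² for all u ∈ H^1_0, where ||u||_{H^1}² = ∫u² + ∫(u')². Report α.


α = (-125 + 24*π^2)/(6*(25 + 4*π^2))

Coercivity of a(·,·) on H^1_0(0, 5/2) means a(u, u) ≥ α ||u||_{H^1}² for every u ∈ H^1_0.
The interval has length L = 5/2, and Poincaré/coercivity depend only on L. Here a(u, u) = ∫(u')² + (-5/6)·∫u².
Here c = -5/6 < 0 with |c| < (π/L)² = 4*π^2/25, so coercivity still holds. The condition a(u,u) ≥ α||u||_{H^1}² reads (1−α)∫(u')² ≥ (α−c)∫u². Any admissible α is ≤ 1 (rapidly oscillating u have ∫u²/∫(u')² → 0), and α = 1 would force 0 ≥ (1−c)∫u², impossible since c < 1; so 1−α > 0. By the sharp Poincaré inequality on H^1_0 of an interval of length L, ∫(u')² ≥ (π/L)²∫u² with equality for the first sine mode sin(π(x−x₀)/L) (x₀ the left endpoint), so the inequality holds for all u iff (1−α)(π/L)² ≥ α − c, i.e. α ≤ ((π/L)² + c)/((π/L)² + 1) = (1 + c(L/π)²)/(1 + (L/π)²). (Direct route, valid since c ≤ 0: Poincaré gives c∫u² ≥ c(L/π)²∫(u')², so a(u,u) ≥ (1 + c(L/π)²)∫(u')², while ||u||_{H^1}² ≤ (1 + (L/π)²)∫(u')²; dividing yields the same α.) With (π/L)² = 4*π^2/25 and c = -5/6, the largest admissible constant is α = ((π/L)² + c)/((π/L)² + 1).
Simplifying, α = (-125 + 24*π^2)/(6*(25 + 4*π^2)).


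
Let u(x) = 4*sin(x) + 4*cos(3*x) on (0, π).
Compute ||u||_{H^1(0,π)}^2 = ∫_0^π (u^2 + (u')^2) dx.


||u||_{H^1(0,π)}^2 = 96*π

u'(x) = -12*sin(3*x) + 4*cos(x).
Expand u² and (u')² and integrate term by term on (0, π), using: for integers n ≥ 1, ∫_0^π sin²(nx) dx = ∫_0^π cos²(nx) dx = π/2; for n ≠ n', ∫_0^π sin(nx)sin(n'x) dx = ∫_0^π cos(nx)cos(n'x) dx = 0; and by product-to-sum, ∫_0^π sin(nx)cos(n'x) dx = ½∫_0^π [sin((n+n')x) + sin((n−n')x)] dx, which is 0 when n+n' is even and 2n/(n²−n'²) when n+n' is odd (it need not vanish on (0, π)).
  u² squared terms: (4)²·∫cos(3x)² dx = 16·π/2 = 8*π;  (4)²·∫sin(x)² dx = 16·π/2 = 8*π.
  u² cross terms: 2·(4)·(4)·∫cos(3x)·sin(x) dx = 32·(0) = 0.
  So ∫_0^π u² dx = 8*π + 8*π + 0 = 16*π.
  (u')² squared terms: (-12)²·∫sin(3x)² dx = 144·π/2 = 72*π;  (4)²·∫cos(x)² dx = 16·π/2 = 8*π.
  (u')² cross terms: 2·(-12)·(4)·∫sin(3x)·cos(x) dx = -96·(0) = 0.
  So ∫_0^π (u')² dx = 72*π + 8*π + 0 = 80*π.
||u||_{H^1}^2 = (16*π) + (80*π) = 96*π.


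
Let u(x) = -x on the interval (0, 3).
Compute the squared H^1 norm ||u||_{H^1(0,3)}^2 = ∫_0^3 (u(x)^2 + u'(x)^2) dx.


||u||_{H^1}^2 = 12

The H^1 norm (squared) on an interval (0, L) is
  ||u||_{H^1}^2 = ∫_0^L u(x)^2 dx + ∫_0^L u'(x)^2 dx.
Compute u'(x) = -1.
Then u(x)^2 = x**2 and u'(x)^2 = 1.
Integrate each monomial from 0 to 3 using ∫_0^3 c·x^n dx = c·3^(n+1)/(n+1):
  ∫_0^3 u(x)^2 dx = ∫_0^3 (x^2) dx. Term by term:
    ∫_0^3 x^2 dx = 9.
  ∫_0^3 u'(x)^2 dx = ∫_0^3 (1) dx. Term by term:
    ∫_0^3 1 dx = 3.
Adding: ||u||_{H^1}^2 = 9 + 3 = 12.


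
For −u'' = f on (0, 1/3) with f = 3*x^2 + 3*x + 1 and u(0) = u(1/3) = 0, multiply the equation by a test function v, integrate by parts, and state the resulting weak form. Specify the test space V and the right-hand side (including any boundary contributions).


V = H^1_0(0, 1/3) (so v(0) = v(1/3) = 0); weak form: ∫_0^1/3 u'v' dx = ∫_0^1/3 (3*x^2 + 3*x + 1) v dx for all v ∈ V.

Multiply both sides by a test function v and integrate from 0 to 1/3:
  ∫_0^1/3 −u''(x) v(x) dx = ∫_0^1/3 f(x) v(x) dx.
Integrate the LHS by parts once:
  ∫_0^1/3 −u'' v dx = −[u'(x) v(x)]_0^1/3 + ∫_0^1/3 u'(x) v'(x) dx.
Thus ∫_0^1/3 u'(x) v'(x) dx = ∫_0^1/3 f(x) v(x) dx + [u'(x) v(x)]_0^1/3.
Choose V so that boundary terms are either known or forced to vanish.
u is Dirichlet: u(0) = u(1/3) = 0. Let V = H^1_0(0, 1/3); then v(0) = v(1/3) = 0, and [u' v]_0^1/3 = 0.
Weak formulation: find u (satisfying any essential BC) such that ∫_0^1/3 u'(x) v'(x) dx = ∫_0^1/3 f v dx for all v ∈ V.
Substituting f(x) = 3*x^2 + 3*x + 1, the right-hand side is ∫_0^1/3 (3*x^2 + 3*x + 1) v dx.


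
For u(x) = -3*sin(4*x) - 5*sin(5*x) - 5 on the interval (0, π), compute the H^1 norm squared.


||u||_{H^1(0,π)}^2 = 20 + 853*π/2

u'(x) = -12*cos(4*x) - 25*cos(5*x).
Expand u² and (u')² and integrate term by term on (0, π), using: for integers n ≥ 1, ∫_0^π sin²(nx) dx = ∫_0^π cos²(nx) dx = π/2; for n ≠ n', ∫_0^π sin(nx)sin(n'x) dx = ∫_0^π cos(nx)cos(n'x) dx = 0; and by product-to-sum, ∫_0^π sin(nx)cos(n'x) dx = ½∫_0^π [sin((n+n')x) + sin((n−n')x)] dx, which is 0 when n+n' is even and 2n/(n²−n'²) when n+n' is odd (it need not vanish on (0, π)). For the constant mode: ∫_0^π 1 dx = π, ∫_0^π cos(nx) dx = 0, ∫_0^π sin(nx) dx = (1−(−1)^n)/n.
  u² squared terms: (-5)²·∫1 dx = 25·π = 25*π;  (-5)²·∫sin(5x)² dx = 25·π/2 = 25*π/2;  (-3)²·∫sin(4x)² dx = 9·π/2 = 9*π/2.
  u² cross terms: 2·(-5)·(-5)·∫1·sin(5x) dx = 50·(2/5) = 20;  2·(-5)·(-3)·∫1·sin(4x) dx = 30·(0) = 0;  2·(-5)·(-3)·∫sin(5x)·sin(4x) dx = 30·(0) = 0.
  So ∫_0^π u² dx = 25*π + 25*π/2 + 9*π/2 + 20 + 0 + 0 = 20 + 42*π.
  (u')² squared terms: (-25)²·∫cos(5x)² dx = 625·π/2 = 625*π/2;  (-12)²·∫cos(4x)² dx = 144·π/2 = 72*π.
  (u')² cross terms: 2·(-25)·(-12)·∫cos(5x)·cos(4x) dx = 600·(0) = 0.
  So ∫_0^π (u')² dx = 625*π/2 + 72*π + 0 = 769*π/2.
||u||_{H^1}^2 = (20 + 42*π) + (769*π/2) = 20 + 853*π/2.


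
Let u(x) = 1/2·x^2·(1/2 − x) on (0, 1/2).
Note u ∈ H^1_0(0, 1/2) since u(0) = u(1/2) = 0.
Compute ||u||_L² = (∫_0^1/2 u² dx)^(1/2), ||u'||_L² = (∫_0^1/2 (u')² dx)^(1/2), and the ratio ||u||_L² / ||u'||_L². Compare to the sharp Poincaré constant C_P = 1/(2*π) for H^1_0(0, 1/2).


||u||_L² / ||u'||_L² = sqrt(14)/28 < C_P = 1/(2*π).

u(x) = 1/2·x^2·(1/2 − x), so u'(x) = x*(1 - 3*x)/2.
u(x) = 1/2·x^2·(1/2 − x) vanishes at x = 0 and x = 1/2, so u ∈ H^1_0(0, 1/2). Differentiate via the product rule and integrate the resulting polynomials term by term.
  ∫_0^1/2 u² dx = ∫_0^1/2 (x^6/4 - x^5/4 + x^4/16) dx. Term by term:
    ∫_0^1/2 x^6/4 dx = 1/3584;  ∫_0^1/2 -x^5/4 dx = -1/1536;  ∫_0^1/2 x^4/16 dx = 1/2560.
  Sum: 1/3584 − 1/1536 + 1/2560 = 1/53760.
  ∫_0^1/2 (u')² dx = ∫_0^1/2 (9*x^4/4 - 3*x^3/2 + x^2/4) dx. Term by term:
    ∫_0^1/2 9*x^4/4 dx = 9/640;  ∫_0^1/2 -3*x^3/2 dx = -3/128;  ∫_0^1/2 x^2/4 dx = 1/96.
  Sum: 9/640 − 3/128 + 1/96 = 1/960.
∫_0^1/2 u² dx = 1/53760, so ||u||_L² = sqrt(210)/3360.
∫_0^1/2 (u')² dx = 1/960, so ||u'||_L² = sqrt(15)/120.
Ratio ||u||_L² / ||u'||_L² = sqrt(14)/28.
Sharp Poincaré constant on H^1_0(0, 1/2) is C_P = L/π = 1/(2*π), achieved by sin(2*π·x).
A polynomial bump cannot attain the sharp Poincaré constant (only the first sine eigenfunction does), so the ratio is strictly less than C_P, consistent with ||u||_L² ≤ C_P ||u'||_L².


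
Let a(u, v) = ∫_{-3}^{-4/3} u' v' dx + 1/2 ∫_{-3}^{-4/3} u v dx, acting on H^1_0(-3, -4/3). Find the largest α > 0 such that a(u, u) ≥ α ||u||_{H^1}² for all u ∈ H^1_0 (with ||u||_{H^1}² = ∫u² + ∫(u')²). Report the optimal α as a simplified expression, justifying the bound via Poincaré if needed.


α = (25 + 18*π^2)/(2*(25 + 9*π^2))

Coercivity of a(·,·) on H^1_0(-3, -4/3) means a(u, u) ≥ α ||u||_{H^1}² for every u ∈ H^1_0.
The interval has length L = 5/3, and Poincaré/coercivity depend only on L. Here a(u, u) = ∫(u')² + (1/2)·∫u².
Here 0 < c = 1/2 < 1. The condition a(u,u) ≥ α||u||_{H^1}² reads (1−α)∫(u')² ≥ (α−c)∫u². Any admissible α is ≤ 1 (rapidly oscillating u have ∫u²/∫(u')² → 0), and α = 1 would force 0 ≥ (1−c)∫u², impossible since c < 1; so 1−α > 0. By the sharp Poincaré inequality on H^1_0 of an interval of length L, ∫(u')² ≥ (π/L)²∫u² with equality for the first sine mode sin(π(x−x₀)/L) (x₀ the left endpoint), so the inequality holds for all u iff (1−α)(π/L)² ≥ α − c, i.e. α ≤ ((π/L)² + c)/((π/L)² + 1) = (1 + c(L/π)²)/(1 + (L/π)²). With (π/L)² = 9*π^2/25 and c = 1/2, the largest admissible constant is α = ((π/L)² + c)/((π/L)² + 1).
Simplifying, α = (25 + 18*π^2)/(2*(25 + 9*π^2)).


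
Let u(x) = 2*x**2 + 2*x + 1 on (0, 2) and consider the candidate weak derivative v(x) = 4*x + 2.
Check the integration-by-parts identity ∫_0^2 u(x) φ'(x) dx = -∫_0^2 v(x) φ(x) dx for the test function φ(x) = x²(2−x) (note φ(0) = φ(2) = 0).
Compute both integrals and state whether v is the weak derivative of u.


LHS = -136/15, RHS = -136/15. Yes, v = u' weakly.

u(x) = 2*x**2 + 2*x + 1, classical derivative u'(x) = 4*x + 2.
φ(x) = x²(2−x), so φ'(x) = x*(4 - 3*x).
Note φ(0) = φ(2) = 0, so the boundary term u·φ vanishes.
LHS = ∫_0^2 u(x) φ'(x) dx = ∫_0^2 (-6*x^4 + 2*x^3 + 5*x^2 + 4*x) dx. Term by term:
  ∫_0^2 -6*x^4 dx = -192/5;  ∫_0^2 2*x^3 dx = 8;  ∫_0^2 5*x^2 dx = 40/3;
  ∫_0^2 4*x dx = 8.
Sum: -192/5 + 8 + 40/3 + 8 = -136/15.
So LHS = -136/15.
∫_0^2 v(x) φ(x) dx = ∫_0^2 (-4*x^4 + 6*x^3 + 4*x^2) dx. Term by term:
  ∫_0^2 -4*x^4 dx = -128/5;  ∫_0^2 6*x^3 dx = 24;  ∫_0^2 4*x^2 dx = 32/3.
Sum: -128/5 + 24 + 32/3 = 136/15.
So RHS = -∫_0^2 v(x) φ(x) dx = -136/15.
LHS = RHS, so the identity holds for this test φ.
Moreover u is smooth here and v(x) = u'(x) = 4*x + 2 pointwise, so the identity holds for every test function. Hence v is the weak derivative of u.


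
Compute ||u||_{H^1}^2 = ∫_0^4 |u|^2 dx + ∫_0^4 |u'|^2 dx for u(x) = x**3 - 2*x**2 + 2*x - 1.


||u||_{H^1}^2 = 162068/105

The H^1 norm (squared) on an interval (0, L) is
  ||u||_{H^1}^2 = ∫_0^L u(x)^2 dx + ∫_0^L u'(x)^2 dx.
Compute u'(x) = 3*x**2 - 4*x + 2.
Then u(x)^2 = x**6 - 4*x**5 + 8*x**4 - 10*x**3 + 8*x**2 - 4*x + 1 and u'(x)^2 = 9*x**4 - 24*x**3 + 28*x**2 - 16*x + 4.
Integrate each monomial from 0 to 4 using ∫_0^4 c·x^n dx = c·4^(n+1)/(n+1):
  ∫_0^4 u(x)^2 dx = ∫_0^4 (x^6 - 4*x^5 + 8*x^4 - 10*x^3 + 8*x^2 - 4*x + 1) dx. Term by term:
    ∫_0^4 x^6 dx = 16384/7;  ∫_0^4 -4*x^5 dx = -8192/3;  ∫_0^4 8*x^4 dx = 8192/5;
    ∫_0^4 -10*x^3 dx = -640;  ∫_0^4 8*x^2 dx = 512/3;  ∫_0^4 -4*x dx = -32;
    ∫_0^4 1 dx = 4.
  Sum: 16384/7 − 8192/3 + 8192/5 − 640 + 512/3 − 32 + 4 = 26284/35.
  ∫_0^4 u'(x)^2 dx = ∫_0^4 (9*x^4 - 24*x^3 + 28*x^2 - 16*x + 4) dx. Term by term:
    ∫_0^4 9*x^4 dx = 9216/5;  ∫_0^4 -24*x^3 dx = -1536;  ∫_0^4 28*x^2 dx = 1792/3;
    ∫_0^4 -16*x dx = -128;  ∫_0^4 4 dx = 16.
  Sum: 9216/5 − 1536 + 1792/3 − 128 + 16 = 11888/15.
Adding: ||u||_{H^1}^2 = 26284/35 + 11888/15 = 162068/105.


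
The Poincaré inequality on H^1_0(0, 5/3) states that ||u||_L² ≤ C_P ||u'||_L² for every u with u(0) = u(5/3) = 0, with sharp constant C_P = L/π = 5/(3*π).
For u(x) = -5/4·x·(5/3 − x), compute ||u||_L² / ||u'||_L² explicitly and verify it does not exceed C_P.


||u||_L² / ||u'||_L² = sqrt(10)/6 < C_P = 5/(3*π).

u(x) = -5/4·x·(5/3 − x), so u'(x) = 5*x/2 - 25/12.
u(x) = -5/4·x·(5/3 − x) vanishes at x = 0 and x = 5/3, so u ∈ H^1_0(0, 5/3). Differentiate via the product rule and integrate the resulting polynomials term by term.
  ∫_0^5/3 u² dx = ∫_0^5/3 (25*x^4/16 - 125*x^3/24 + 625*x^2/144) dx. Term by term:
    ∫_0^5/3 25*x^4/16 dx = 15625/3888;  ∫_0^5/3 -125*x^3/24 dx = -78125/7776;  ∫_0^5/3 625*x^2/144 dx = 78125/11664.
  Sum: 15625/3888 − 78125/7776 + 78125/11664 = 15625/23328.
  ∫_0^5/3 (u')² dx = ∫_0^5/3 (25*x^2/4 - 125*x/12 + 625/144) dx. Term by term:
    ∫_0^5/3 25*x^2/4 dx = 3125/324;  ∫_0^5/3 -125*x/12 dx = -3125/216;  ∫_0^5/3 625/144 dx = 3125/432.
  Sum: 3125/324 − 3125/216 + 3125/432 = 3125/1296.
∫_0^5/3 u² dx = 15625/23328, so ||u||_L² = 125*sqrt(2)/216.
∫_0^5/3 (u')² dx = 3125/1296, so ||u'||_L² = 25*sqrt(5)/36.
Ratio ||u||_L² / ||u'||_L² = sqrt(10)/6.
Sharp Poincaré constant on H^1_0(0, 5/3) is C_P = L/π = 5/(3*π), achieved by sin(3*π/5·x).
A polynomial bump cannot attain the sharp Poincaré constant (only the first sine eigenfunction does), so the ratio is strictly less than C_P, consistent with ||u||_L² ≤ C_P ||u'||_L².


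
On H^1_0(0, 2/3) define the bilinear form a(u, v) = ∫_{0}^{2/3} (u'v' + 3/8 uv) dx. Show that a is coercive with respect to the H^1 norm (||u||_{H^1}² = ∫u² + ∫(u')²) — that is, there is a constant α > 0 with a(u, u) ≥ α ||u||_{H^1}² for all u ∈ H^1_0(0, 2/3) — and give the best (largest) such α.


α = 3*(1 + 6*π^2)/(2*(4 + 9*π^2))

Coercivity of a(·,·) on H^1_0(0, 2/3) means a(u, u) ≥ α ||u||_{H^1}² for every u ∈ H^1_0.
The interval has length L = 2/3, and Poincaré/coercivity depend only on L. Here a(u, u) = ∫(u')² + (3/8)·∫u².
Here 0 < c = 3/8 < 1. The condition a(u,u) ≥ α||u||_{H^1}² reads (1−α)∫(u')² ≥ (α−c)∫u². Any admissible α is ≤ 1 (rapidly oscillating u have ∫u²/∫(u')² → 0), and α = 1 would force 0 ≥ (1−c)∫u², impossible since c < 1; so 1−α > 0. By the sharp Poincaré inequality on H^1_0 of an interval of length L, ∫(u')² ≥ (π/L)²∫u² with equality for the first sine mode sin(π(x−x₀)/L) (x₀ the left endpoint), so the inequality holds for all u iff (1−α)(π/L)² ≥ α − c, i.e. α ≤ ((π/L)² + c)/((π/L)² + 1) = (1 + c(L/π)²)/(1 + (L/π)²). With (π/L)² = 9*π^2/4 and c = 3/8, the largest admissible constant is α = ((π/L)² + c)/((π/L)² + 1).
Simplifying, α = 3*(1 + 6*π^2)/(2*(4 + 9*π^2)).


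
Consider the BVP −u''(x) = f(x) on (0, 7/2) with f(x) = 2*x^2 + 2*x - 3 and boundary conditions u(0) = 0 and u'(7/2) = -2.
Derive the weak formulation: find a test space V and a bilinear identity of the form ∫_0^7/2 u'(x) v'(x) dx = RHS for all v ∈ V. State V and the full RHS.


V = {v ∈ H^1(0, 7/2) : v(0) = 0} (test functions vanish at x = 0 where u is specified); weak form: ∫_0^7/2 u'v' dx = ∫_0^7/2 (2*x^2 + 2*x - 3) v dx − 2·v(7/2) for all v ∈ V.

Multiply both sides by a test function v and integrate from 0 to 7/2:
  ∫_0^7/2 −u''(x) v(x) dx = ∫_0^7/2 f(x) v(x) dx.
Integrate the LHS by parts once:
  ∫_0^7/2 −u'' v dx = −[u'(x) v(x)]_0^7/2 + ∫_0^7/2 u'(x) v'(x) dx.
Thus ∫_0^7/2 u'(x) v'(x) dx = ∫_0^7/2 f(x) v(x) dx + [u'(x) v(x)]_0^7/2.
Choose V so that boundary terms are either known or forced to vanish.
Mixed BC: u(0) = 0 (Dirichlet) and u'(7/2) = -2 (Neumann). Define V = {v ∈ H^1(0, 7/2) : v(0) = 0}. Then [u' v]_0^7/2 = u'(7/2)·v(7/2) − u'(0)·0 = − 2·v(7/2).
Weak formulation: find u (satisfying any essential BC) such that ∫_0^7/2 u'(x) v'(x) dx = ∫_0^7/2 f v dx − 2·v(7/2) for all v ∈ V (Dirichlet at 0 absorbed into V; Neumann datum at x = 7/2 contributes the boundary term).
Substituting f(x) = 2*x^2 + 2*x - 3, the right-hand side is ∫_0^7/2 (2*x^2 + 2*x - 3) v dx − 2·v(7/2).


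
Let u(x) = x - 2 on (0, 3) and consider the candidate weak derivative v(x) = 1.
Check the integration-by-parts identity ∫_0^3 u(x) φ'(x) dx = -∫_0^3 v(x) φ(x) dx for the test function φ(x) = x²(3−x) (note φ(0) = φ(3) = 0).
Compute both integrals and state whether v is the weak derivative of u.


LHS = -27/4, RHS = -27/4. Yes, v = u' weakly.

u(x) = x - 2, classical derivative u'(x) = 1.
φ(x) = x²(3−x), so φ'(x) = 3*x*(2 - x).
Note φ(0) = φ(3) = 0, so the boundary term u·φ vanishes.
LHS = ∫_0^3 u(x) φ'(x) dx = ∫_0^3 (-3*x^3 + 12*x^2 - 12*x) dx. Term by term:
  ∫_0^3 -3*x^3 dx = -243/4;  ∫_0^3 12*x^2 dx = 108;  ∫_0^3 -12*x dx = -54.
Sum: -243/4 + 108 − 54 = -27/4.
So LHS = -27/4.
∫_0^3 v(x) φ(x) dx = ∫_0^3 (-x^3 + 3*x^2) dx. Term by term:
  ∫_0^3 -x^3 dx = -81/4;  ∫_0^3 3*x^2 dx = 27.
Sum: -81/4 + 27 = 27/4.
So RHS = -∫_0^3 v(x) φ(x) dx = -27/4.
LHS = RHS, so the identity holds for this test φ.
Moreover u is smooth here and v(x) = u'(x) = 1 pointwise, so the identity holds for every test function. Hence v is the weak derivative of u.


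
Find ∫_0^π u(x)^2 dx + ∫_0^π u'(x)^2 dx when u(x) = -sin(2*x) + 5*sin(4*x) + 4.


||u||_{H^1(0,π)}^2 = 231*π

u'(x) = -2*cos(2*x) + 20*cos(4*x).
Expand u² and (u')² and integrate term by term on (0, π), using: for integers n ≥ 1, ∫_0^π sin²(nx) dx = ∫_0^π cos²(nx) dx = π/2; for n ≠ n', ∫_0^π sin(nx)sin(n'x) dx = ∫_0^π cos(nx)cos(n'x) dx = 0; and by product-to-sum, ∫_0^π sin(nx)cos(n'x) dx = ½∫_0^π [sin((n+n')x) + sin((n−n')x)] dx, which is 0 when n+n' is even and 2n/(n²−n'²) when n+n' is odd (it need not vanish on (0, π)). For the constant mode: ∫_0^π 1 dx = π, ∫_0^π cos(nx) dx = 0, ∫_0^π sin(nx) dx = (1−(−1)^n)/n.
  u² squared terms: (4)²·∫1 dx = 16·π = 16*π;  (-1)²·∫sin(2x)² dx = 1·π/2 = π/2;  (5)²·∫sin(4x)² dx = 25·π/2 = 25*π/2.
  u² cross terms: 2·(4)·(-1)·∫1·sin(2x) dx = -8·(0) = 0;  2·(4)·(5)·∫1·sin(4x) dx = 40·(0) = 0;  2·(-1)·(5)·∫sin(2x)·sin(4x) dx = -10·(0) = 0.
  So ∫_0^π u² dx = 16*π + π/2 + 25*π/2 + 0 + 0 + 0 = 29*π.
  (u')² squared terms: (-2)²·∫cos(2x)² dx = 4·π/2 = 2*π;  (20)²·∫cos(4x)² dx = 400·π/2 = 200*π.
  (u')² cross terms: 2·(-2)·(20)·∫cos(2x)·cos(4x) dx = -80·(0) = 0.
  So ∫_0^π (u')² dx = 2*π + 200*π + 0 = 202*π.
||u||_{H^1}^2 = (29*π) + (202*π) = 231*π.


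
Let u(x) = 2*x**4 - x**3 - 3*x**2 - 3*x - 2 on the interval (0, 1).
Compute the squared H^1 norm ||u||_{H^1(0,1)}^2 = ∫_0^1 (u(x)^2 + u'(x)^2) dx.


||u||_{H^1}^2 = 2962/63

The H^1 norm (squared) on an interval (0, L) is
  ||u||_{H^1}^2 = ∫_0^L u(x)^2 dx + ∫_0^L u'(x)^2 dx.
Compute u'(x) = 8*x**3 - 3*x**2 - 6*x - 3.
Then u(x)^2 = 4*x**8 - 4*x**7 - 11*x**6 - 6*x**5 + 7*x**4 + 22*x**3 + 21*x**2 + 12*x + 4 and u'(x)^2 = 64*x**6 - 48*x**5 - 87*x**4 - 12*x**3 + 54*x**2 + 36*x + 9.
Integrate each monomial from 0 to 1 using ∫_0^1 c·x^n dx = c·1^(n+1)/(n+1):
  ∫_0^1 u(x)^2 dx = ∫_0^1 (4*x^8 - 4*x^7 - 11*x^6 - 6*x^5 + 7*x^4 + 22*x^3 + 21*x^2 + 12*x + 4) dx. Term by term:
    ∫_0^1 4*x^8 dx = 4/9;  ∫_0^1 -4*x^7 dx = -1/2;  ∫_0^1 -11*x^6 dx = -11/7;
    ∫_0^1 -6*x^5 dx = -1;  ∫_0^1 7*x^4 dx = 7/5;  ∫_0^1 22*x^3 dx = 11/2;
    ∫_0^1 21*x^2 dx = 7;  ∫_0^1 12*x dx = 6;  ∫_0^1 4 dx = 4.
  Sum: 4/9 − 1/2 − 11/7 − 1 + 7/5 + 11/2 + 7 + 6 + 4 = 6701/315.
  ∫_0^1 u'(x)^2 dx = ∫_0^1 (64*x^6 - 48*x^5 - 87*x^4 - 12*x^3 + 54*x^2 + 36*x + 9) dx. Term by term:
    ∫_0^1 64*x^6 dx = 64/7;  ∫_0^1 -48*x^5 dx = -8;  ∫_0^1 -87*x^4 dx = -87/5;
    ∫_0^1 -12*x^3 dx = -3;  ∫_0^1 54*x^2 dx = 18;  ∫_0^1 36*x dx = 18;
    ∫_0^1 9 dx = 9.
  Sum: 64/7 − 8 − 87/5 − 3 + 18 + 18 + 9 = 901/35.
Adding: ||u||_{H^1}^2 = 6701/315 + 901/35 = 2962/63.


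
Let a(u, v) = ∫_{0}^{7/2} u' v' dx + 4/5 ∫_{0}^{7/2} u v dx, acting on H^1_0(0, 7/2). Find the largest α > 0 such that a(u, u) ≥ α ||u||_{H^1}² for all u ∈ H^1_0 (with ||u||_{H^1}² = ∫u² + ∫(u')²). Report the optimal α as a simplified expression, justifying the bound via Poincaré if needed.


α = 4*(49 + 5*π^2)/(5*(4*π^2 + 49))

Coercivity of a(·,·) on H^1_0(0, 7/2) means a(u, u) ≥ α ||u||_{H^1}² for every u ∈ H^1_0.
The interval has length L = 7/2, and Poincaré/coercivity depend only on L. Here a(u, u) = ∫(u')² + (4/5)·∫u².
Here 0 < c = 4/5 < 1. The condition a(u,u) ≥ α||u||_{H^1}² reads (1−α)∫(u')² ≥ (α−c)∫u². Any admissible α is ≤ 1 (rapidly oscillating u have ∫u²/∫(u')² → 0), and α = 1 would force 0 ≥ (1−c)∫u², impossible since c < 1; so 1−α > 0. By the sharp Poincaré inequality on H^1_0 of an interval of length L, ∫(u')² ≥ (π/L)²∫u² with equality for the first sine mode sin(π(x−x₀)/L) (x₀ the left endpoint), so the inequality holds for all u iff (1−α)(π/L)² ≥ α − c, i.e. α ≤ ((π/L)² + c)/((π/L)² + 1) = (1 + c(L/π)²)/(1 + (L/π)²). With (π/L)² = 4*π^2/49 and c = 4/5, the largest admissible constant is α = ((π/L)² + c)/((π/L)² + 1).
Simplifying, α = 4*(49 + 5*π^2)/(5*(4*π^2 + 49)).


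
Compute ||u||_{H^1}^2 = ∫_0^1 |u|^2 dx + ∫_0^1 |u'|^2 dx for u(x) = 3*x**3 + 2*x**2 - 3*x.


||u||_{H^1}^2 = 1997/105

The H^1 norm (squared) on an interval (0, L) is
  ||u||_{H^1}^2 = ∫_0^L u(x)^2 dx + ∫_0^L u'(x)^2 dx.
Compute u'(x) = 9*x**2 + 4*x - 3.
Then u(x)^2 = 9*x**6 + 12*x**5 - 14*x**4 - 12*x**3 + 9*x**2 and u'(x)^2 = 81*x**4 + 72*x**3 - 38*x**2 - 24*x + 9.
Integrate each monomial from 0 to 1 using ∫_0^1 c·x^n dx = c·1^(n+1)/(n+1):
  ∫_0^1 u(x)^2 dx = ∫_0^1 (9*x^6 + 12*x^5 - 14*x^4 - 12*x^3 + 9*x^2) dx. Term by term:
    ∫_0^1 9*x^6 dx = 9/7;  ∫_0^1 12*x^5 dx = 2;  ∫_0^1 -14*x^4 dx = -14/5;
    ∫_0^1 -12*x^3 dx = -3;  ∫_0^1 9*x^2 dx = 3.
  Sum: 9/7 + 2 − 14/5 − 3 + 3 = 17/35.
  ∫_0^1 u'(x)^2 dx = ∫_0^1 (81*x^4 + 72*x^3 - 38*x^2 - 24*x + 9) dx. Term by term:
    ∫_0^1 81*x^4 dx = 81/5;  ∫_0^1 72*x^3 dx = 18;  ∫_0^1 -38*x^2 dx = -38/3;
    ∫_0^1 -24*x dx = -12;  ∫_0^1 9 dx = 9.
  Sum: 81/5 + 18 − 38/3 − 12 + 9 = 278/15.
Adding: ||u||_{H^1}^2 = 17/35 + 278/15 = 1997/105.


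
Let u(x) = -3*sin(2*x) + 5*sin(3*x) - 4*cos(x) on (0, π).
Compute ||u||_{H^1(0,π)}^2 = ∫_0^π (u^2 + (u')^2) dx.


||u||_{H^1(0,π)}^2 = 64 + 327*π/2

u'(x) = 4*sin(x) - 6*cos(2*x) + 15*cos(3*x).
Expand u² and (u')² and integrate term by term on (0, π), using: for integers n ≥ 1, ∫_0^π sin²(nx) dx = ∫_0^π cos²(nx) dx = π/2; for n ≠ n', ∫_0^π sin(nx)sin(n'x) dx = ∫_0^π cos(nx)cos(n'x) dx = 0; and by product-to-sum, ∫_0^π sin(nx)cos(n'x) dx = ½∫_0^π [sin((n+n')x) + sin((n−n')x)] dx, which is 0 when n+n' is even and 2n/(n²−n'²) when n+n' is odd (it need not vanish on (0, π)).
  u² squared terms: (-4)²·∫cos(x)² dx = 16·π/2 = 8*π;  (-3)²·∫sin(2x)² dx = 9·π/2 = 9*π/2;  (5)²·∫sin(3x)² dx = 25·π/2 = 25*π/2.
  u² cross terms: 2·(-4)·(-3)·∫cos(x)·sin(2x) dx = 24·(4/3) = 32;  2·(-4)·(5)·∫cos(x)·sin(3x) dx = -40·(0) = 0;  2·(-3)·(5)·∫sin(2x)·sin(3x) dx = -30·(0) = 0.
  So ∫_0^π u² dx = 8*π + 9*π/2 + 25*π/2 + 32 + 0 + 0 = 32 + 25*π.
  (u')² squared terms: (-6)²·∫cos(2x)² dx = 36·π/2 = 18*π;  (4)²·∫sin(x)² dx = 16·π/2 = 8*π;  (15)²·∫cos(3x)² dx = 225·π/2 = 225*π/2.
  (u')² cross terms: 2·(-6)·(4)·∫cos(2x)·sin(x) dx = -48·(-2/3) = 32;  2·(-6)·(15)·∫cos(2x)·cos(3x) dx = -180·(0) = 0;  2·(4)·(15)·∫sin(x)·cos(3x) dx = 120·(0) = 0.
  So ∫_0^π (u')² dx = 18*π + 8*π + 225*π/2 + 32 + 0 + 0 = 32 + 277*π/2.
||u||_{H^1}^2 = (32 + 25*π) + (32 + 277*π/2) = 64 + 327*π/2.


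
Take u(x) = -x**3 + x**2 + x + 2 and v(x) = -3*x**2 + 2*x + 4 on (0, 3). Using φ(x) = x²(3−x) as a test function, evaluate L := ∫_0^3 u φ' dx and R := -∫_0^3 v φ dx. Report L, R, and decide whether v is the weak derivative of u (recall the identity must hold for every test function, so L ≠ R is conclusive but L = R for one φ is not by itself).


LHS = 837/20, RHS = 108/5. No, v is not the weak derivative of u.

u(x) = -x**3 + x**2 + x + 2, classical derivative u'(x) = -3*x**2 + 2*x + 1.
φ(x) = x²(3−x), so φ'(x) = 3*x*(2 - x).
Note φ(0) = φ(3) = 0, so the boundary term u·φ vanishes.
LHS = ∫_0^3 u(x) φ'(x) dx = ∫_0^3 (3*x^5 - 9*x^4 + 3*x^3 + 12*x) dx. Term by term:
  ∫_0^3 3*x^5 dx = 729/2;  ∫_0^3 -9*x^4 dx = -2187/5;  ∫_0^3 3*x^3 dx = 243/4;
  ∫_0^3 12*x dx = 54.
Sum: 729/2 − 2187/5 + 243/4 + 54 = 837/20.
So LHS = 837/20.
∫_0^3 v(x) φ(x) dx = ∫_0^3 (3*x^5 - 11*x^4 + 2*x^3 + 12*x^2) dx. Term by term:
  ∫_0^3 3*x^5 dx = 729/2;  ∫_0^3 -11*x^4 dx = -2673/5;  ∫_0^3 2*x^3 dx = 81/2;
  ∫_0^3 12*x^2 dx = 108.
Sum: 729/2 − 2673/5 + 81/2 + 108 = -108/5.
So RHS = -∫_0^3 v(x) φ(x) dx = 108/5.
LHS − RHS = 81/4 ≠ 0, so the identity fails.
(For a valid weak derivative the identity must hold for EVERY test function, in particular this one. The failure shows v is NOT the weak derivative of u.)
Correct weak derivative would be u'(x) = -3*x**2 + 2*x + 1.


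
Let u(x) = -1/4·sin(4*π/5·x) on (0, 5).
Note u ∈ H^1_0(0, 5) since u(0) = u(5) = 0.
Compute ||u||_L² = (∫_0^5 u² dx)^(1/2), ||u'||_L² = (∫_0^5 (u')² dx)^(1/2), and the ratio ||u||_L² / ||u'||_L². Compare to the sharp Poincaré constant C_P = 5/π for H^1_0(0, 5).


||u||_L² / ||u'||_L² = 5/(4*π) < C_P = 5/π.

u(x) = -1/4·sin(4*π/5·x), so u'(x) = -π*cos(4*π*x/5)/5.
Writing u(x) = A·sin(kπx/L) with A = -1/4 and k = 4, use ∫_0^L sin²(kπx/L) dx = L/2 and ∫_0^L cos²(kπx/L) dx = L/2.
u² = 1/16·sin²(4*π/5·x) and (u')² = π^2/25·cos²(4*π/5·x), and each of sin², cos² integrates to L/2 = 5/2 over (0, 5).
∫_0^5 u² dx = 5/32, so ||u||_L² = sqrt(10)/8.
∫_0^5 (u')² dx = π^2/10, so ||u'||_L² = sqrt(10)*π/10.
Ratio ||u||_L² / ||u'||_L² = 5/(4*π).
Sharp Poincaré constant on H^1_0(0, 5) is C_P = L/π = 5/π, achieved by sin(π/5·x).
This is the k = 4 harmonic; the ratio L/(kπ) is strictly less than C_P = L/π, consistent with the sharp inequality ||u||_L² ≤ C_P ||u'||_L².


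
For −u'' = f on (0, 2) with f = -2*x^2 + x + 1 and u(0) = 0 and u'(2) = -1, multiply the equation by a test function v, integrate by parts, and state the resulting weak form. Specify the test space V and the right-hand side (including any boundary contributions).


V = {v ∈ H^1(0, 2) : v(0) = 0} (test functions vanish at x = 0 where u is specified); weak form: ∫_0^2 u'v' dx = ∫_0^2 (-2*x^2 + x + 1) v dx − v(2) for all v ∈ V.

Multiply both sides by a test function v and integrate from 0 to 2:
  ∫_0^2 −u''(x) v(x) dx = ∫_0^2 f(x) v(x) dx.
Integrate the LHS by parts once:
  ∫_0^2 −u'' v dx = −[u'(x) v(x)]_0^2 + ∫_0^2 u'(x) v'(x) dx.
Thus ∫_0^2 u'(x) v'(x) dx = ∫_0^2 f(x) v(x) dx + [u'(x) v(x)]_0^2.
Choose V so that boundary terms are either known or forced to vanish.
Mixed BC: u(0) = 0 (Dirichlet) and u'(2) = -1 (Neumann). Define V = {v ∈ H^1(0, 2) : v(0) = 0}. Then [u' v]_0^2 = u'(2)·v(2) − u'(0)·0 = − v(2).
Weak formulation: find u (satisfying any essential BC) such that ∫_0^2 u'(x) v'(x) dx = ∫_0^2 f v dx − v(2) for all v ∈ V (Dirichlet at 0 absorbed into V; Neumann datum at x = 2 contributes the boundary term).
Substituting f(x) = -2*x^2 + x + 1, the right-hand side is ∫_0^2 (-2*x^2 + x + 1) v dx − v(2).


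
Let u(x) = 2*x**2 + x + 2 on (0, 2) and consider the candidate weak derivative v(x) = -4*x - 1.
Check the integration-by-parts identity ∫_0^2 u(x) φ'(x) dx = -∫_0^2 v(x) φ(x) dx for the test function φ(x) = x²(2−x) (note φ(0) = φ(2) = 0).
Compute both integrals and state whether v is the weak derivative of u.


LHS = -116/15, RHS = 116/15. No, v is not the weak derivative of u.

u(x) = 2*x**2 + x + 2, classical derivative u'(x) = 4*x + 1.
φ(x) = x²(2−x), so φ'(x) = x*(4 - 3*x).
Note φ(0) = φ(2) = 0, so the boundary term u·φ vanishes.
LHS = ∫_0^2 u(x) φ'(x) dx = ∫_0^2 (-6*x^4 + 5*x^3 - 2*x^2 + 8*x) dx. Term by term:
  ∫_0^2 -6*x^4 dx = -192/5;  ∫_0^2 5*x^3 dx = 20;  ∫_0^2 -2*x^2 dx = -16/3;
  ∫_0^2 8*x dx = 16.
Sum: -192/5 + 20 − 16/3 + 16 = -116/15.
So LHS = -116/15.
∫_0^2 v(x) φ(x) dx = ∫_0^2 (4*x^4 - 7*x^3 - 2*x^2) dx. Term by term:
  ∫_0^2 4*x^4 dx = 128/5;  ∫_0^2 -7*x^3 dx = -28;  ∫_0^2 -2*x^2 dx = -16/3.
Sum: 128/5 − 28 − 16/3 = -116/15.
So RHS = -∫_0^2 v(x) φ(x) dx = 116/15.
LHS − RHS = -232/15 ≠ 0, so the identity fails.
(For a valid weak derivative the identity must hold for EVERY test function, in particular this one. The failure shows v is NOT the weak derivative of u.)
Correct weak derivative would be u'(x) = 4*x + 1.


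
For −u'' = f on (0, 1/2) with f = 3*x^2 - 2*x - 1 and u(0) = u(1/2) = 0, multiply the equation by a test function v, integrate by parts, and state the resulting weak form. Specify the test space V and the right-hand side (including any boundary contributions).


V = H^1_0(0, 1/2) (so v(0) = v(1/2) = 0); weak form: ∫_0^1/2 u'v' dx = ∫_0^1/2 (3*x^2 - 2*x - 1) v dx for all v ∈ V.

Multiply both sides by a test function v and integrate from 0 to 1/2:
  ∫_0^1/2 −u''(x) v(x) dx = ∫_0^1/2 f(x) v(x) dx.
Integrate the LHS by parts once:
  ∫_0^1/2 −u'' v dx = −[u'(x) v(x)]_0^1/2 + ∫_0^1/2 u'(x) v'(x) dx.
Thus ∫_0^1/2 u'(x) v'(x) dx = ∫_0^1/2 f(x) v(x) dx + [u'(x) v(x)]_0^1/2.
Choose V so that boundary terms are either known or forced to vanish.
u is Dirichlet: u(0) = u(1/2) = 0. Let V = H^1_0(0, 1/2); then v(0) = v(1/2) = 0, and [u' v]_0^1/2 = 0.
Weak formulation: find u (satisfying any essential BC) such that ∫_0^1/2 u'(x) v'(x) dx = ∫_0^1/2 f v dx for all v ∈ V.
Substituting f(x) = 3*x^2 - 2*x - 1, the right-hand side is ∫_0^1/2 (3*x^2 - 2*x - 1) v dx.


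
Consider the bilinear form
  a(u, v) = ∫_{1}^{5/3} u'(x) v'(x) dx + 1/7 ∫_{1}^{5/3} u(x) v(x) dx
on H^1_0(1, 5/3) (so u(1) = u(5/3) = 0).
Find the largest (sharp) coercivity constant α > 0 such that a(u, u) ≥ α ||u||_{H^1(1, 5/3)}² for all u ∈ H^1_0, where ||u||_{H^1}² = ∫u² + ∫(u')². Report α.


α = (4 + 63*π^2)/(7*(4 + 9*π^2))

Coercivity of a(·,·) on H^1_0(1, 5/3) means a(u, u) ≥ α ||u||_{H^1}² for every u ∈ H^1_0.
The interval has length L = 2/3, and Poincaré/coercivity depend only on L. Here a(u, u) = ∫(u')² + (1/7)·∫u².
Here 0 < c = 1/7 < 1. The condition a(u,u) ≥ α||u||_{H^1}² reads (1−α)∫(u')² ≥ (α−c)∫u². Any admissible α is ≤ 1 (rapidly oscillating u have ∫u²/∫(u')² → 0), and α = 1 would force 0 ≥ (1−c)∫u², impossible since c < 1; so 1−α > 0. By the sharp Poincaré inequality on H^1_0 of an interval of length L, ∫(u')² ≥ (π/L)²∫u² with equality for the first sine mode sin(π(x−x₀)/L) (x₀ the left endpoint), so the inequality holds for all u iff (1−α)(π/L)² ≥ α − c, i.e. α ≤ ((π/L)² + c)/((π/L)² + 1) = (1 + c(L/π)²)/(1 + (L/π)²). With (π/L)² = 9*π^2/4 and c = 1/7, the largest admissible constant is α = ((π/L)² + c)/((π/L)² + 1).
Simplifying, α = (4 + 63*π^2)/(7*(4 + 9*π^2)).


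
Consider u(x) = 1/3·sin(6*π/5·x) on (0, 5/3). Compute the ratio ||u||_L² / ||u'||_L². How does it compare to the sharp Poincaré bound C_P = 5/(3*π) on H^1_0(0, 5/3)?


||u||_L² / ||u'||_L² = 5/(6*π) < C_P = 5/(3*π).

u(x) = 1/3·sin(6*π/5·x), so u'(x) = 2*π*cos(6*π*x/5)/5.
Writing u(x) = A·sin(kπx/L) with A = 1/3 and k = 2, use ∫_0^L sin²(kπx/L) dx = L/2 and ∫_0^L cos²(kπx/L) dx = L/2.
u² = 1/9·sin²(6*π/5·x) and (u')² = 4*π^2/25·cos²(6*π/5·x), and each of sin², cos² integrates to L/2 = 5/6 over (0, 5/3).
∫_0^5/3 u² dx = 5/54, so ||u||_L² = sqrt(30)/18.
∫_0^5/3 (u')² dx = 2*π^2/15, so ||u'||_L² = sqrt(30)*π/15.
Ratio ||u||_L² / ||u'||_L² = 5/(6*π).
Sharp Poincaré constant on H^1_0(0, 5/3) is C_P = L/π = 5/(3*π), achieved by sin(3*π/5·x).
This is the k = 2 harmonic; the ratio L/(kπ) is strictly less than C_P = L/π, consistent with the sharp inequality ||u||_L² ≤ C_P ||u'||_L².


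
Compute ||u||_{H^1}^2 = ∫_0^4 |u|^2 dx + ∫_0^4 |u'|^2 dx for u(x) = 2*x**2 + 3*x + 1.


||u||_{H^1}^2 = 37288/15

The H^1 norm (squared) on an interval (0, L) is
  ||u||_{H^1}^2 = ∫_0^L u(x)^2 dx + ∫_0^L u'(x)^2 dx.
Compute u'(x) = 4*x + 3.
Then u(x)^2 = 4*x**4 + 12*x**3 + 13*x**2 + 6*x + 1 and u'(x)^2 = 16*x**2 + 24*x + 9.
Integrate each monomial from 0 to 4 using ∫_0^4 c·x^n dx = c·4^(n+1)/(n+1):
  ∫_0^4 u(x)^2 dx = ∫_0^4 (4*x^4 + 12*x^3 + 13*x^2 + 6*x + 1) dx. Term by term:
    ∫_0^4 4*x^4 dx = 4096/5;  ∫_0^4 12*x^3 dx = 768;  ∫_0^4 13*x^2 dx = 832/3;
    ∫_0^4 6*x dx = 48;  ∫_0^4 1 dx = 4.
  Sum: 4096/5 + 768 + 832/3 + 48 + 4 = 28748/15.
  ∫_0^4 u'(x)^2 dx = ∫_0^4 (16*x^2 + 24*x + 9) dx. Term by term:
    ∫_0^4 16*x^2 dx = 1024/3;  ∫_0^4 24*x dx = 192;  ∫_0^4 9 dx = 36.
  Sum: 1024/3 + 192 + 36 = 1708/3.
Adding: ||u||_{H^1}^2 = 28748/15 + 1708/3 = 37288/15.


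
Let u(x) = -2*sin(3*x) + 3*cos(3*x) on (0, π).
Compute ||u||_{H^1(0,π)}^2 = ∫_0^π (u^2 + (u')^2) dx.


||u||_{H^1(0,π)}^2 = 65*π

u'(x) = -9*sin(3*x) - 6*cos(3*x).
Expand u² and (u')² and integrate term by term on (0, π), using: for integers n ≥ 1, ∫_0^π sin²(nx) dx = ∫_0^π cos²(nx) dx = π/2; for n ≠ n', ∫_0^π sin(nx)sin(n'x) dx = ∫_0^π cos(nx)cos(n'x) dx = 0; and by product-to-sum, ∫_0^π sin(nx)cos(n'x) dx = ½∫_0^π [sin((n+n')x) + sin((n−n')x)] dx, which is 0 when n+n' is even and 2n/(n²−n'²) when n+n' is odd (it need not vanish on (0, π)).
  u² squared terms: (-2)²·∫sin(3x)² dx = 4·π/2 = 2*π;  (3)²·∫cos(3x)² dx = 9·π/2 = 9*π/2.
  u² cross terms: 2·(-2)·(3)·∫sin(3x)·cos(3x) dx = -12·(0) = 0.
  So ∫_0^π u² dx = 2*π + 9*π/2 + 0 = 13*π/2.
  (u')² squared terms: (-9)²·∫sin(3x)² dx = 81·π/2 = 81*π/2;  (-6)²·∫cos(3x)² dx = 36·π/2 = 18*π.
  (u')² cross terms: 2·(-9)·(-6)·∫sin(3x)·cos(3x) dx = 108·(0) = 0.
  So ∫_0^π (u')² dx = 81*π/2 + 18*π + 0 = 117*π/2.
||u||_{H^1}^2 = (13*π/2) + (117*π/2) = 65*π.


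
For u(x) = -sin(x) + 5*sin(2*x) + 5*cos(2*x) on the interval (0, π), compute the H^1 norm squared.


||u||_{H^1(0,π)}^2 = 100/3 + 126*π

u'(x) = -10*sin(2*x) - cos(x) + 10*cos(2*x).
Expand u² and (u')² and integrate term by term on (0, π), using: for integers n ≥ 1, ∫_0^π sin²(nx) dx = ∫_0^π cos²(nx) dx = π/2; for n ≠ n', ∫_0^π sin(nx)sin(n'x) dx = ∫_0^π cos(nx)cos(n'x) dx = 0; and by product-to-sum, ∫_0^π sin(nx)cos(n'x) dx = ½∫_0^π [sin((n+n')x) + sin((n−n')x)] dx, which is 0 when n+n' is even and 2n/(n²−n'²) when n+n' is odd (it need not vanish on (0, π)).
  u² squared terms: (-1)²·∫sin(x)² dx = 1·π/2 = π/2;  (5)²·∫cos(2x)² dx = 25·π/2 = 25*π/2;  (5)²·∫sin(2x)² dx = 25·π/2 = 25*π/2.
  u² cross terms: 2·(-1)·(5)·∫sin(x)·cos(2x) dx = -10·(-2/3) = 20/3;  2·(-1)·(5)·∫sin(x)·sin(2x) dx = -10·(0) = 0;  2·(5)·(5)·∫cos(2x)·sin(2x) dx = 50·(0) = 0.
  So ∫_0^π u² dx = π/2 + 25*π/2 + 25*π/2 + 20/3 + 0 + 0 = 20/3 + 51*π/2.
  (u')² squared terms: (-1)²·∫cos(x)² dx = 1·π/2 = π/2;  (-10)²·∫sin(2x)² dx = 100·π/2 = 50*π;  (10)²·∫cos(2x)² dx = 100·π/2 = 50*π.
  (u')² cross terms: 2·(-1)·(-10)·∫cos(x)·sin(2x) dx = 20·(4/3) = 80/3;  2·(-1)·(10)·∫cos(x)·cos(2x) dx = -20·(0) = 0;  2·(-10)·(10)·∫sin(2x)·cos(2x) dx = -200·(0) = 0.
  So ∫_0^π (u')² dx = π/2 + 50*π + 50*π + 80/3 + 0 + 0 = 80/3 + 201*π/2.
||u||_{H^1}^2 = (20/3 + 51*π/2) + (80/3 + 201*π/2) = 100/3 + 126*π.


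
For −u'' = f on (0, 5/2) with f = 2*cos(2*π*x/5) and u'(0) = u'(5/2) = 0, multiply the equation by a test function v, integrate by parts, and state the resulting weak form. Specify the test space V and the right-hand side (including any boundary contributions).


V = H^1(0, 5/2) (no boundary constraint on v; u is determined up to an additive constant); weak form: ∫_0^5/2 u'v' dx = ∫_0^5/2 (2*cos(2*π*x/5)) v dx for all v ∈ V.

Multiply both sides by a test function v and integrate from 0 to 5/2:
  ∫_0^5/2 −u''(x) v(x) dx = ∫_0^5/2 f(x) v(x) dx.
Integrate the LHS by parts once:
  ∫_0^5/2 −u'' v dx = −[u'(x) v(x)]_0^5/2 + ∫_0^5/2 u'(x) v'(x) dx.
Thus ∫_0^5/2 u'(x) v'(x) dx = ∫_0^5/2 f(x) v(x) dx + [u'(x) v(x)]_0^5/2.
Choose V so that boundary terms are either known or forced to vanish.
u has homogeneous Neumann: u'(0) = u'(5/2) = 0. So [u' v]_0^5/2 = 0·v(5/2) − 0·v(0) = 0 for any v; take V = H^1(0, 5/2).
Weak formulation: find u (satisfying any essential BC) such that ∫_0^5/2 u'(x) v'(x) dx = ∫_0^5/2 f v dx for all v ∈ V (homogeneous Neumann, so boundary terms vanish).
Substituting f(x) = 2*cos(2*π*x/5), the right-hand side is ∫_0^5/2 (2*cos(2*π*x/5)) v dx.
Compatibility check (pure Neumann): taking v ≡ 1 ∈ V gives 0 = ∫_0^5/2 f dx + (0) − (0), i.e. ∫_0^5/2 f dx must equal u'(0) − u'(5/2) = 0. Indeed ∫_0^5/2 (2*cos(2*π*x/5)) dx = 0, so the data are compatible. The solution is then unique only up to an additive constant (fix it e.g. by requiring ∫_0^5/2 u dx = 0).


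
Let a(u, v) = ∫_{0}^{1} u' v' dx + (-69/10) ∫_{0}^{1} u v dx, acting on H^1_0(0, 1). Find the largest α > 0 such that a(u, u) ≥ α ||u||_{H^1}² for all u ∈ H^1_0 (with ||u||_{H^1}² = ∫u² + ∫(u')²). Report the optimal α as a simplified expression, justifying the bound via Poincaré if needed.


α = (-69/10 + π^2)/(1 + π^2)

Coercivity of a(·,·) on H^1_0(0, 1) means a(u, u) ≥ α ||u||_{H^1}² for every u ∈ H^1_0.
The interval has length L = 1, and Poincaré/coercivity depend only on L. Here a(u, u) = ∫(u')² + (-69/10)·∫u².
Here c = -69/10 < 0 with |c| < (π/L)² = π^2, so coercivity still holds. The condition a(u,u) ≥ α||u||_{H^1}² reads (1−α)∫(u')² ≥ (α−c)∫u². Any admissible α is ≤ 1 (rapidly oscillating u have ∫u²/∫(u')² → 0), and α = 1 would force 0 ≥ (1−c)∫u², impossible since c < 1; so 1−α > 0. By the sharp Poincaré inequality on H^1_0 of an interval of length L, ∫(u')² ≥ (π/L)²∫u² with equality for the first sine mode sin(π(x−x₀)/L) (x₀ the left endpoint), so the inequality holds for all u iff (1−α)(π/L)² ≥ α − c, i.e. α ≤ ((π/L)² + c)/((π/L)² + 1) = (1 + c(L/π)²)/(1 + (L/π)²). (Direct route, valid since c ≤ 0: Poincaré gives c∫u² ≥ c(L/π)²∫(u')², so a(u,u) ≥ (1 + c(L/π)²)∫(u')², while ||u||_{H^1}² ≤ (1 + (L/π)²)∫(u')²; dividing yields the same α.) With (π/L)² = π^2 and c = -69/10, the largest admissible constant is α = ((π/L)² + c)/((π/L)² + 1).
Simplifying, α = (-69/10 + π^2)/(1 + π^2).


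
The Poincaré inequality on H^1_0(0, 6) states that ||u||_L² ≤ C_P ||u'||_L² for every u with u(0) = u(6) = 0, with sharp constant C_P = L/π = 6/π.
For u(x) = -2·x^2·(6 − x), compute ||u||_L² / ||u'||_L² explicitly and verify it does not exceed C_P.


||u||_L² / ||u'||_L² = 3*sqrt(14)/7 < C_P = 6/π.

u(x) = -2·x^2·(6 − x), so u'(x) = 6*x*(x - 4).
u(x) = -2·x^2·(6 − x) vanishes at x = 0 and x = 6, so u ∈ H^1_0(0, 6). Differentiate via the product rule and integrate the resulting polynomials term by term.
  ∫_0^6 u² dx = ∫_0^6 (4*x^6 - 48*x^5 + 144*x^4) dx. Term by term:
    ∫_0^6 4*x^6 dx = 1119744/7;  ∫_0^6 -48*x^5 dx = -373248;  ∫_0^6 144*x^4 dx = 1119744/5.
  Sum: 1119744/7 − 373248 + 1119744/5 = 373248/35.
  ∫_0^6 (u')² dx = ∫_0^6 (36*x^4 - 288*x^3 + 576*x^2) dx. Term by term:
    ∫_0^6 36*x^4 dx = 279936/5;  ∫_0^6 -288*x^3 dx = -93312;  ∫_0^6 576*x^2 dx = 41472.
  Sum: 279936/5 − 93312 + 41472 = 20736/5.
∫_0^6 u² dx = 373248/35, so ||u||_L² = 432*sqrt(70)/35.
∫_0^6 (u')² dx = 20736/5, so ||u'||_L² = 144*sqrt(5)/5.
Ratio ||u||_L² / ||u'||_L² = 3*sqrt(14)/7.
Sharp Poincaré constant on H^1_0(0, 6) is C_P = L/π = 6/π, achieved by sin(π/6·x).
A polynomial bump cannot attain the sharp Poincaré constant (only the first sine eigenfunction does), so the ratio is strictly less than C_P, consistent with ||u||_L² ≤ C_P ||u'||_L².


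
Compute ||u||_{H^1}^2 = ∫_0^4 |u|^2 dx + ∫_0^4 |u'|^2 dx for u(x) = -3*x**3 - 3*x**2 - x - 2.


||u||_{H^1}^2 = 6578804/105

The H^1 norm (squared) on an interval (0, L) is
  ||u||_{H^1}^2 = ∫_0^L u(x)^2 dx + ∫_0^L u'(x)^2 dx.
Compute u'(x) = -9*x**2 - 6*x - 1.
Then u(x)^2 = 9*x**6 + 18*x**5 + 15*x**4 + 18*x**3 + 13*x**2 + 4*x + 4 and u'(x)^2 = 81*x**4 + 108*x**3 + 54*x**2 + 12*x + 1.
Integrate each monomial from 0 to 4 using ∫_0^4 c·x^n dx = c·4^(n+1)/(n+1):
  ∫_0^4 u(x)^2 dx = ∫_0^4 (9*x^6 + 18*x^5 + 15*x^4 + 18*x^3 + 13*x^2 + 4*x + 4) dx. Term by term:
    ∫_0^4 9*x^6 dx = 147456/7;  ∫_0^4 18*x^5 dx = 12288;  ∫_0^4 15*x^4 dx = 3072;
    ∫_0^4 18*x^3 dx = 1152;  ∫_0^4 13*x^2 dx = 832/3;  ∫_0^4 4*x dx = 32;
    ∫_0^4 4 dx = 16.
  Sum: 147456/7 + 12288 + 3072 + 1152 + 832/3 + 32 + 16 = 795952/21.
  ∫_0^4 u'(x)^2 dx = ∫_0^4 (81*x^4 + 108*x^3 + 54*x^2 + 12*x + 1) dx. Term by term:
    ∫_0^4 81*x^4 dx = 82944/5;  ∫_0^4 108*x^3 dx = 6912;  ∫_0^4 54*x^2 dx = 1152;
    ∫_0^4 12*x dx = 96;  ∫_0^4 1 dx = 4.
  Sum: 82944/5 + 6912 + 1152 + 96 + 4 = 123764/5.
Adding: ||u||_{H^1}^2 = 795952/21 + 123764/5 = 6578804/105.
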